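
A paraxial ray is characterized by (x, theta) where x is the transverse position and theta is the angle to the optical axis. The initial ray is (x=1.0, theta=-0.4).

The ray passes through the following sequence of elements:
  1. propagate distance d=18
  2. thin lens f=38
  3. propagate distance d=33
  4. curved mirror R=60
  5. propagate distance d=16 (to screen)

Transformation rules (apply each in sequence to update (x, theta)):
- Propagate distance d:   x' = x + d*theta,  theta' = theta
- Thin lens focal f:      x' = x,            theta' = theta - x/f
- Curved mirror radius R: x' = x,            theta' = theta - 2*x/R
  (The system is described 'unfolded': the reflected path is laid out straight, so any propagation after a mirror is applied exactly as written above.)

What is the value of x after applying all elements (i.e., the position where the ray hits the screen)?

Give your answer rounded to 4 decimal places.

Initial: x=1.0000 theta=-0.4000
After 1 (propagate distance d=18): x=-6.2000 theta=-0.4000
After 2 (thin lens f=38): x=-6.2000 theta=-9/38 (≈-0.2368)
After 3 (propagate distance d=33): x=-2663/190 (≈-14.0158) theta=-9/38 (≈-0.2368)
After 4 (curved mirror R=60): x=-2663/190 (≈-14.0158) theta=1313/5700 (≈0.2304)
After 5 (propagate distance d=16 (to screen)): x=-29441/2850 (≈-10.3302) theta=1313/5700 (≈0.2304)
Rounded to 4 decimal places: x = -10.3302

Answer: -10.3302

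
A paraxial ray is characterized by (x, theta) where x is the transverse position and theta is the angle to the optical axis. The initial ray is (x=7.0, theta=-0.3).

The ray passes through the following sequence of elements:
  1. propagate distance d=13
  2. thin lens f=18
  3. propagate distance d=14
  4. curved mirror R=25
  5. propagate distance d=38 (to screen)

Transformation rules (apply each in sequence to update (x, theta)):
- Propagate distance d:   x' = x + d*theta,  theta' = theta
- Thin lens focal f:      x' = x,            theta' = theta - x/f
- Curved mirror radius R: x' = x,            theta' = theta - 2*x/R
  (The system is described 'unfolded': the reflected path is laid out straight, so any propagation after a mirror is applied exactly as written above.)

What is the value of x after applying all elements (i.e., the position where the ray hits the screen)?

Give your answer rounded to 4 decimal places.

Answer: -10.7818

Derivation:
Initial: x=7.0000 theta=-0.3000
After 1 (propagate distance d=13): x=3.1000 theta=-0.3000
After 2 (thin lens f=18): x=3.1000 theta=-17/36 (≈-0.4722)
After 3 (propagate distance d=14): x=-158/45 (≈-3.5111) theta=-17/36 (≈-0.4722)
After 4 (curved mirror R=25): x=-158/45 (≈-3.5111) theta=-287/1500 (≈-0.1913)
After 5 (propagate distance d=38 (to screen)): x=-24259/2250 (≈-10.7818) theta=-287/1500 (≈-0.1913)
Rounded to 4 decimal places: x = -10.7818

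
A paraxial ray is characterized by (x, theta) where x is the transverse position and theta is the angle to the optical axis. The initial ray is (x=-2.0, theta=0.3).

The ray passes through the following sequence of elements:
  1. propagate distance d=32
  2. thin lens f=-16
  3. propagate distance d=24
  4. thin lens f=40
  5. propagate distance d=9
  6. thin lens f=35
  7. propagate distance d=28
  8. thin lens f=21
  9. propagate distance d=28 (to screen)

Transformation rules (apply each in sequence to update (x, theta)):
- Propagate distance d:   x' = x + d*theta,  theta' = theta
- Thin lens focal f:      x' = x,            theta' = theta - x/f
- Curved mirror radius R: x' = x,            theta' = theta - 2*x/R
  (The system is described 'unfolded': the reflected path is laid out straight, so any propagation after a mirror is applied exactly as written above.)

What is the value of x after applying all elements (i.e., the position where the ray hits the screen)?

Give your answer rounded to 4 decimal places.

Answer: -21.4027

Derivation:
Initial: x=-2.0000 theta=0.3000
After 1 (propagate distance d=32): x=7.6000 theta=0.3000
After 2 (thin lens f=-16): x=7.6000 theta=0.7750
After 3 (propagate distance d=24): x=26.2000 theta=0.7750
After 4 (thin lens f=40): x=26.2000 theta=0.1200
After 5 (propagate distance d=9): x=27.2800 theta=0.1200
After 6 (thin lens f=35): x=27.2800 theta=-577/875 (≈-0.6594)
After 7 (propagate distance d=28): x=8.8160 theta=-577/875 (≈-0.6594)
After 8 (thin lens f=21): x=8.8160 theta=-2833/2625 (≈-1.0792)
After 9 (propagate distance d=28 (to screen)): x=-8026/375 (≈-21.4027) theta=-2833/2625 (≈-1.0792)
Rounded to 4 decimal places: x = -21.4027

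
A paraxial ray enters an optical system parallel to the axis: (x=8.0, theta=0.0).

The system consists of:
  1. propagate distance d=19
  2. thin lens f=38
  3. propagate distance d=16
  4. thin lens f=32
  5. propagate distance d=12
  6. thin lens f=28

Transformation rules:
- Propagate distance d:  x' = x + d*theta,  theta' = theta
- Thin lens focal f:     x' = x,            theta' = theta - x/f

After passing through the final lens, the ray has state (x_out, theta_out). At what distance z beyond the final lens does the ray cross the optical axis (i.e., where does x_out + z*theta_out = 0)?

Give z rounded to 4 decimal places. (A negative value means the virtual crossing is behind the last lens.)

Answer: 1.0000

Derivation:
Initial: x=8.0000 theta=0.0000
After 1 (propagate distance d=19): x=8.0000 theta=0.0000
After 2 (thin lens f=38): x=8.0000 theta=-4/19 (≈-0.2105)
After 3 (propagate distance d=16): x=88/19 (≈4.6316) theta=-4/19 (≈-0.2105)
After 4 (thin lens f=32): x=88/19 (≈4.6316) theta=-27/76 (≈-0.3553)
After 5 (propagate distance d=12): x=7/19 (≈0.3684) theta=-27/76 (≈-0.3553)
After 6 (thin lens f=28): x=7/19 (≈0.3684) theta=-7/19 (≈-0.3684)
z_focus = -x_out/theta_out = -(7/19)/(-7/19) = 1.0000
Rounded to 4 decimal places: z = 1.0000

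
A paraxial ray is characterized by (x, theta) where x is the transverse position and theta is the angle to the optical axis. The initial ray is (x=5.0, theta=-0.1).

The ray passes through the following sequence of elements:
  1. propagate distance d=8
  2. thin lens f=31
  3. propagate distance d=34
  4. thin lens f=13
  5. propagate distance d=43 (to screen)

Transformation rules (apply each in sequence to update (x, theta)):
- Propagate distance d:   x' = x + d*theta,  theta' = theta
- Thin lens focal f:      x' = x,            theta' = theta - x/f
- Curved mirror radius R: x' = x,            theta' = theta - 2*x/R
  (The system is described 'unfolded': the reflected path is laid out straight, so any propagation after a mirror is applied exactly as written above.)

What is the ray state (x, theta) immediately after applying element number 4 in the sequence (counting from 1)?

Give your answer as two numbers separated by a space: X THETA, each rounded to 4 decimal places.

Answer: -3.8065 0.0573

Derivation:
Initial: x=5.0000 theta=-0.1000
After 1 (propagate distance d=8): x=4.2000 theta=-0.1000
After 2 (thin lens f=31): x=4.2000 theta=-73/310 (≈-0.2355)
After 3 (propagate distance d=34): x=-118/31 (≈-3.8065) theta=-73/310 (≈-0.2355)
After 4 (thin lens f=13): x=-118/31 (≈-3.8065) theta=231/4030 (≈0.0573)
Rounded to 4 decimal places: x = -3.8065, theta = 0.0573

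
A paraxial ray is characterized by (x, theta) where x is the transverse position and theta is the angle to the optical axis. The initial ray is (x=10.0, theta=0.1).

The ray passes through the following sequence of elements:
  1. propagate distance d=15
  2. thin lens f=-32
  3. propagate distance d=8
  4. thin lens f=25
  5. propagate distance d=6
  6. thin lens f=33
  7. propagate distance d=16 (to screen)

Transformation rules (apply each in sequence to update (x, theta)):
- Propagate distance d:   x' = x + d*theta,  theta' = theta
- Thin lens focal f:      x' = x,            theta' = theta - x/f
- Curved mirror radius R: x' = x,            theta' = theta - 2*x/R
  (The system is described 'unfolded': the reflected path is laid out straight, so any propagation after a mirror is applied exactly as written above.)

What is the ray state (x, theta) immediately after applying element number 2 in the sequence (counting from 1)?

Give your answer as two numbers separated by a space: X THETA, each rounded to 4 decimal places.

Initial: x=10.0000 theta=0.1000
After 1 (propagate distance d=15): x=11.5000 theta=0.1000
After 2 (thin lens f=-32): x=11.5000 theta=147/320 (≈0.4594)
Rounded to 4 decimal places: x = 11.5000, theta = 0.4594

Answer: 11.5000 0.4594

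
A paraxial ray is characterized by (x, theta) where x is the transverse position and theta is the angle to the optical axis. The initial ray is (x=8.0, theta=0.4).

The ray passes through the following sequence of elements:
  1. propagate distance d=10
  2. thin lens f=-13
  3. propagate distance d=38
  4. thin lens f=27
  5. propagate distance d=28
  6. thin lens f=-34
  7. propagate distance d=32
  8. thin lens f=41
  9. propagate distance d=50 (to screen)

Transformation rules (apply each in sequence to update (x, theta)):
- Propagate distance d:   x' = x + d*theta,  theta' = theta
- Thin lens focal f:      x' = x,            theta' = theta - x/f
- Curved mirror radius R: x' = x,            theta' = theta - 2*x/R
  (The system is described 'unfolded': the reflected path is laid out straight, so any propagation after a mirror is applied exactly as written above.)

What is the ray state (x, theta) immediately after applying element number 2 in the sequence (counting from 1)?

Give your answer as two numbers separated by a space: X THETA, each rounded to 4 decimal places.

Answer: 12.0000 1.3231

Derivation:
Initial: x=8.0000 theta=0.4000
After 1 (propagate distance d=10): x=12.0000 theta=0.4000
After 2 (thin lens f=-13): x=12.0000 theta=86/65 (≈1.3231)
Rounded to 4 decimal places: x = 12.0000, theta = 1.3231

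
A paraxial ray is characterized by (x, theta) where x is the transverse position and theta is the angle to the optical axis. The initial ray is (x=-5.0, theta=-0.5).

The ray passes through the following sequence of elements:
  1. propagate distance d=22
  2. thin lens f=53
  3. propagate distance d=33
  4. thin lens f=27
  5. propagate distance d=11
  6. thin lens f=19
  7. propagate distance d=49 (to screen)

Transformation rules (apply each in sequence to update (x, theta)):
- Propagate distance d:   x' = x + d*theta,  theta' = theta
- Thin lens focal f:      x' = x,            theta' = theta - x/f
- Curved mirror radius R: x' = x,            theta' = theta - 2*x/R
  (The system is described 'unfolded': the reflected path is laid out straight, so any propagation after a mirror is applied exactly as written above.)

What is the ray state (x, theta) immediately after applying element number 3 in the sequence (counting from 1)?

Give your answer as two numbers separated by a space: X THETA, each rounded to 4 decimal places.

Answer: -22.5377 -0.1981

Derivation:
Initial: x=-5.0000 theta=-0.5000
After 1 (propagate distance d=22): x=-16.0000 theta=-0.5000
After 2 (thin lens f=53): x=-16.0000 theta=-21/106 (≈-0.1981)
After 3 (propagate distance d=33): x=-2389/106 (≈-22.5377) theta=-21/106 (≈-0.1981)
Rounded to 4 decimal places: x = -22.5377, theta = -0.1981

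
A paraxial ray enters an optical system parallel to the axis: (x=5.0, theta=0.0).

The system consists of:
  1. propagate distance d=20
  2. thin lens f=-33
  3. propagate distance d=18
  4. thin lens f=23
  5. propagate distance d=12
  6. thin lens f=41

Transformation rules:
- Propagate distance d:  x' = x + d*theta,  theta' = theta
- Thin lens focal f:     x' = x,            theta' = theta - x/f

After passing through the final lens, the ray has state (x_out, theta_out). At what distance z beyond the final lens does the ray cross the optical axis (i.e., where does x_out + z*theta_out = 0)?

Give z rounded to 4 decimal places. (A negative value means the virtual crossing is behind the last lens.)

Initial: x=5.0000 theta=0.0000
After 1 (propagate distance d=20): x=5.0000 theta=0.0000
After 2 (thin lens f=-33): x=5.0000 theta=5/33 (≈0.1515)
After 3 (propagate distance d=18): x=85/11 (≈7.7273) theta=5/33 (≈0.1515)
After 4 (thin lens f=23): x=85/11 (≈7.7273) theta=-140/759 (≈-0.1845)
After 5 (propagate distance d=12): x=1395/253 (≈5.5138) theta=-140/759 (≈-0.1845)
After 6 (thin lens f=41): x=1395/253 (≈5.5138) theta=-9925/31119 (≈-0.3189)
z_focus = -x_out/theta_out = -(1395/253)/(-9925/31119) = 34317/1985 ≈ 17.2882
Rounded to 4 decimal places: z = 17.2882

Answer: 17.2882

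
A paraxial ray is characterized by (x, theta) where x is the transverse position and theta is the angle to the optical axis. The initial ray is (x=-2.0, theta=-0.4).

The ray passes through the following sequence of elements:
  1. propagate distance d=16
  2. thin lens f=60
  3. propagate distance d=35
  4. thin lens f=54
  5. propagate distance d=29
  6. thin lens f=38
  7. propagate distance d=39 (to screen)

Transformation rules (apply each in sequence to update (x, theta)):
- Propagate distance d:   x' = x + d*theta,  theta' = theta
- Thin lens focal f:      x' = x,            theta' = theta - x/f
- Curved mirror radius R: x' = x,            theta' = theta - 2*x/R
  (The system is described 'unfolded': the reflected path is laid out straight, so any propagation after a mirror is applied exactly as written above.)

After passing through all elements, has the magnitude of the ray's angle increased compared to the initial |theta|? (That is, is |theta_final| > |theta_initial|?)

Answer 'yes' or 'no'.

Initial: x=-2.0000 theta=-0.4000
After 1 (propagate distance d=16): x=-8.4000 theta=-0.4000
After 2 (thin lens f=60): x=-8.4000 theta=-0.2600
After 3 (propagate distance d=35): x=-17.5000 theta=-0.2600
After 4 (thin lens f=54): x=-17.5000 theta=173/2700 (≈0.0641)
After 5 (propagate distance d=29): x=-42233/2700 (≈-15.6419) theta=173/2700 (≈0.0641)
After 6 (thin lens f=38): x=-42233/2700 (≈-15.6419) theta=5423/11400 (≈0.4757)
After 7 (propagate distance d=39 (to screen)): x=298619/102600 (≈2.9105) theta=5423/11400 (≈0.4757)
|theta_initial|=0.4000 |theta_final|=5423/11400 (≈0.4757) -> increased

Answer: yes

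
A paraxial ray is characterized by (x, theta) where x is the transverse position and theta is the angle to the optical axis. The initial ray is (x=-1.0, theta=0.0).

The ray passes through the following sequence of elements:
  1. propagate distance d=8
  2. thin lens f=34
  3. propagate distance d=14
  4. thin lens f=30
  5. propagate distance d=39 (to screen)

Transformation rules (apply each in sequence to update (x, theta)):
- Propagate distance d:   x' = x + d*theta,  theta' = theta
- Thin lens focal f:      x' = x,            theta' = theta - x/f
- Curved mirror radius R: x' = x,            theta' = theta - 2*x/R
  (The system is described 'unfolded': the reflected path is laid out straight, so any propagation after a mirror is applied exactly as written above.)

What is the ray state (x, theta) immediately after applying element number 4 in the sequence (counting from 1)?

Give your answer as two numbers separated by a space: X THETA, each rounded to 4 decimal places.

Answer: -0.5882 0.0490

Derivation:
Initial: x=-1.0000 theta=0.0000
After 1 (propagate distance d=8): x=-1.0000 theta=0.0000
After 2 (thin lens f=34): x=-1.0000 theta=1/34 (≈0.0294)
After 3 (propagate distance d=14): x=-10/17 (≈-0.5882) theta=1/34 (≈0.0294)
After 4 (thin lens f=30): x=-10/17 (≈-0.5882) theta=5/102 (≈0.0490)
Rounded to 4 decimal places: x = -0.5882, theta = 0.0490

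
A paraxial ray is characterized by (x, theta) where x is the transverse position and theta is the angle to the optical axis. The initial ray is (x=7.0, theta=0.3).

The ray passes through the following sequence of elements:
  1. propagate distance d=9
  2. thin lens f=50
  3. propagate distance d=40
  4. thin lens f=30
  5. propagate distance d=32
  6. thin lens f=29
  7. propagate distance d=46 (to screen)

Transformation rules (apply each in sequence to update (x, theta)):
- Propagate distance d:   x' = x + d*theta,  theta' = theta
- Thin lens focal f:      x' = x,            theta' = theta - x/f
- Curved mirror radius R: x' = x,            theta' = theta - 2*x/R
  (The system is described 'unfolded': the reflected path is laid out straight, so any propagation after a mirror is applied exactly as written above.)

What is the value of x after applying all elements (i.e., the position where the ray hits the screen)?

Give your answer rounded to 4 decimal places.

Initial: x=7.0000 theta=0.3000
After 1 (propagate distance d=9): x=9.7000 theta=0.3000
After 2 (thin lens f=50): x=9.7000 theta=0.1060
After 3 (propagate distance d=40): x=13.9400 theta=0.1060
After 4 (thin lens f=30): x=13.9400 theta=-269/750 (≈-0.3587)
After 5 (propagate distance d=32): x=1847/750 (≈2.4627) theta=-269/750 (≈-0.3587)
After 6 (thin lens f=29): x=1847/750 (≈2.4627) theta=-1608/3625 (≈-0.4436)
After 7 (propagate distance d=46 (to screen)): x=-78049/4350 (≈-17.9423) theta=-1608/3625 (≈-0.4436)
Rounded to 4 decimal places: x = -17.9423

Answer: -17.9423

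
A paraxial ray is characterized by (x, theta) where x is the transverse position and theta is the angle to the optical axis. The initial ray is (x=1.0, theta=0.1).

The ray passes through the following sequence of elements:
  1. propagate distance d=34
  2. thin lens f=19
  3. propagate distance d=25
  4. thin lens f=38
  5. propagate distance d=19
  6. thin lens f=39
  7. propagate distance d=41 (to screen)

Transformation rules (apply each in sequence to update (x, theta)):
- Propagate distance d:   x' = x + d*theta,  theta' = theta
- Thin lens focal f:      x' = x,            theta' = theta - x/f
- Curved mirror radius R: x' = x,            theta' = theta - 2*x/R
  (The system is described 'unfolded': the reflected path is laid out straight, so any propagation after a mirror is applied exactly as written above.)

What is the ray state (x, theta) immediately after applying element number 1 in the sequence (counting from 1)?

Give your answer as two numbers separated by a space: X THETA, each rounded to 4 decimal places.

Answer: 4.4000 0.1000

Derivation:
Initial: x=1.0000 theta=0.1000
After 1 (propagate distance d=34): x=4.4000 theta=0.1000
Rounded to 4 decimal places: x = 4.4000, theta = 0.1000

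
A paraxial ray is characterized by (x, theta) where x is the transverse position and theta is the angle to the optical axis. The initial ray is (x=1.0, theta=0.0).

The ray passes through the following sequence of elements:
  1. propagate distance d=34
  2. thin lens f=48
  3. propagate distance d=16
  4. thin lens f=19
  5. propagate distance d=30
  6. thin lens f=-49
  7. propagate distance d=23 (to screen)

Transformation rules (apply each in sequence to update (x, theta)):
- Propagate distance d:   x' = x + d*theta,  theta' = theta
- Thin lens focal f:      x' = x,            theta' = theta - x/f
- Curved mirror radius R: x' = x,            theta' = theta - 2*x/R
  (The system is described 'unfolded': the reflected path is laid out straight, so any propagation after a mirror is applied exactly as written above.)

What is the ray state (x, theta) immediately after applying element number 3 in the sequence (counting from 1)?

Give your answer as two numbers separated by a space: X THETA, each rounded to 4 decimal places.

Initial: x=1.0000 theta=0.0000
After 1 (propagate distance d=34): x=1.0000 theta=0.0000
After 2 (thin lens f=48): x=1.0000 theta=-1/48 (≈-0.0208)
After 3 (propagate distance d=16): x=2/3 (≈0.6667) theta=-1/48 (≈-0.0208)
Rounded to 4 decimal places: x = 0.6667, theta = -0.0208

Answer: 0.6667 -0.0208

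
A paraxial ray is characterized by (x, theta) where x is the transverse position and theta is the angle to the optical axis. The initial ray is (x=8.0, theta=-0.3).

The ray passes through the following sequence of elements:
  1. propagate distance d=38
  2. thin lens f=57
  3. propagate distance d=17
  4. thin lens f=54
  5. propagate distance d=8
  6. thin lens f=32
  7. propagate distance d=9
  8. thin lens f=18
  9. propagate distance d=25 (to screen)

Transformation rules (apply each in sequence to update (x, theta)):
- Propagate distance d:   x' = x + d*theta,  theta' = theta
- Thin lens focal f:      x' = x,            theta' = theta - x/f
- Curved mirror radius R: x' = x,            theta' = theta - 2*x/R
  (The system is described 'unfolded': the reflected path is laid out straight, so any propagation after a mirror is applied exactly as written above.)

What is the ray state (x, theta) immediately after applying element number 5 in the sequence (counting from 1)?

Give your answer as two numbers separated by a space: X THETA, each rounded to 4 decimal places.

Initial: x=8.0000 theta=-0.3000
After 1 (propagate distance d=38): x=-3.4000 theta=-0.3000
After 2 (thin lens f=57): x=-3.4000 theta=-137/570 (≈-0.2404)
After 3 (propagate distance d=17): x=-4267/570 (≈-7.4860) theta=-137/570 (≈-0.2404)
After 4 (thin lens f=54): x=-4267/570 (≈-7.4860) theta=-3131/30780 (≈-0.1017)
After 5 (propagate distance d=8): x=-127733/15390 (≈-8.2997) theta=-3131/30780 (≈-0.1017)
Rounded to 4 decimal places: x = -8.2997, theta = -0.1017

Answer: -8.2997 -0.1017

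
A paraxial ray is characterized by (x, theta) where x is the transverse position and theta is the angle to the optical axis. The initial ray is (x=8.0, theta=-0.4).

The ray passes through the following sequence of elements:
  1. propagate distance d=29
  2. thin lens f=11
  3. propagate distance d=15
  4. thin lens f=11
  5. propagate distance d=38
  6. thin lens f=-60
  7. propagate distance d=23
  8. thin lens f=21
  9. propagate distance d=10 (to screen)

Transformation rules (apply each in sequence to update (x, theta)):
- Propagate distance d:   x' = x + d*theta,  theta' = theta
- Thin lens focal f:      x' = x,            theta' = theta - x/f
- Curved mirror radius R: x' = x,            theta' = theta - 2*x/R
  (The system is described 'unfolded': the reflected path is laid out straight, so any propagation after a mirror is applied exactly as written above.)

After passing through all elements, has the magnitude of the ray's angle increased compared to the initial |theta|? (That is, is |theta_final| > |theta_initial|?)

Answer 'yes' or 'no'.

Initial: x=8.0000 theta=-0.4000
After 1 (propagate distance d=29): x=-3.6000 theta=-0.4000
After 2 (thin lens f=11): x=-3.6000 theta=-4/55 (≈-0.0727)
After 3 (propagate distance d=15): x=-258/55 (≈-4.6909) theta=-4/55 (≈-0.0727)
After 4 (thin lens f=11): x=-258/55 (≈-4.6909) theta=214/605 (≈0.3537)
After 5 (propagate distance d=38): x=5294/605 (≈8.7504) theta=214/605 (≈0.3537)
After 6 (thin lens f=-60): x=5294/605 (≈8.7504) theta=9067/18150 (≈0.4996)
After 7 (propagate distance d=23): x=367361/18150 (≈20.2403) theta=9067/18150 (≈0.4996)
After 8 (thin lens f=21): x=367361/18150 (≈20.2403) theta=-88477/190575 (≈-0.4643)
After 9 (propagate distance d=10 (to screen)): x=5945041/381150 (≈15.5976) theta=-88477/190575 (≈-0.4643)
|theta_initial|=0.4000 |theta_final|=88477/190575 (≈0.4643) -> increased

Answer: yes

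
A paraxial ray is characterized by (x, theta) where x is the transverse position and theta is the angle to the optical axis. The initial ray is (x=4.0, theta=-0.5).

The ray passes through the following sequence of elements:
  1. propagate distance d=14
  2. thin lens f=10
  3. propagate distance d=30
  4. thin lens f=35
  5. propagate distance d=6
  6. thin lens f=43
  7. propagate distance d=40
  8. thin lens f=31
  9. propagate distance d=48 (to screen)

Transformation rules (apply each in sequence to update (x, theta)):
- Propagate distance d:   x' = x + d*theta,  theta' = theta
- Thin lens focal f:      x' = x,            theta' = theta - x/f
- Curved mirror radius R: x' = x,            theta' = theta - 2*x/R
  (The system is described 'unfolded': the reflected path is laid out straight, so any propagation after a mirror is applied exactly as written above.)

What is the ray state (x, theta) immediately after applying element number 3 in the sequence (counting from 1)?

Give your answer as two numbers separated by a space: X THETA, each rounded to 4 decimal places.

Initial: x=4.0000 theta=-0.5000
After 1 (propagate distance d=14): x=-3.0000 theta=-0.5000
After 2 (thin lens f=10): x=-3.0000 theta=-0.2000
After 3 (propagate distance d=30): x=-9.0000 theta=-0.2000
Rounded to 4 decimal places: x = -9.0000, theta = -0.2000

Answer: -9.0000 -0.2000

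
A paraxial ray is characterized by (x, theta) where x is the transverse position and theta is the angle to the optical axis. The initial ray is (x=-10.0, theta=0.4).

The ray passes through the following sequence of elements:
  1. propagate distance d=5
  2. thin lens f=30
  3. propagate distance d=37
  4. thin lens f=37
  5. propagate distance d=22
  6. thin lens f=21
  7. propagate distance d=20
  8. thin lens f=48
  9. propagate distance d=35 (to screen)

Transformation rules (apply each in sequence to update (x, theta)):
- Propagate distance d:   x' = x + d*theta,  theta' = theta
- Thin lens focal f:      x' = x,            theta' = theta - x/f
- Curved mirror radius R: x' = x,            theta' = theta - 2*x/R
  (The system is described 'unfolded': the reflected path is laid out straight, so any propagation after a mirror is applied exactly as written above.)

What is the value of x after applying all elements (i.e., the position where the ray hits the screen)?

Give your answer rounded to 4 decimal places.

Answer: -26.6907

Derivation:
Initial: x=-10.0000 theta=0.4000
After 1 (propagate distance d=5): x=-8.0000 theta=0.4000
After 2 (thin lens f=30): x=-8.0000 theta=2/3 (≈0.6667)
After 3 (propagate distance d=37): x=50/3 (≈16.6667) theta=2/3 (≈0.6667)
After 4 (thin lens f=37): x=50/3 (≈16.6667) theta=8/37 (≈0.2162)
After 5 (propagate distance d=22): x=2378/111 (≈21.4234) theta=8/37 (≈0.2162)
After 6 (thin lens f=21): x=2378/111 (≈21.4234) theta=-1874/2331 (≈-0.8039)
After 7 (propagate distance d=20): x=12458/2331 (≈5.3445) theta=-1874/2331 (≈-0.8039)
After 8 (thin lens f=48): x=12458/2331 (≈5.3445) theta=-7315/7992 (≈-0.9153)
After 9 (propagate distance d=35 (to screen)): x=-1493183/55944 (≈-26.6907) theta=-7315/7992 (≈-0.9153)
Rounded to 4 decimal places: x = -26.6907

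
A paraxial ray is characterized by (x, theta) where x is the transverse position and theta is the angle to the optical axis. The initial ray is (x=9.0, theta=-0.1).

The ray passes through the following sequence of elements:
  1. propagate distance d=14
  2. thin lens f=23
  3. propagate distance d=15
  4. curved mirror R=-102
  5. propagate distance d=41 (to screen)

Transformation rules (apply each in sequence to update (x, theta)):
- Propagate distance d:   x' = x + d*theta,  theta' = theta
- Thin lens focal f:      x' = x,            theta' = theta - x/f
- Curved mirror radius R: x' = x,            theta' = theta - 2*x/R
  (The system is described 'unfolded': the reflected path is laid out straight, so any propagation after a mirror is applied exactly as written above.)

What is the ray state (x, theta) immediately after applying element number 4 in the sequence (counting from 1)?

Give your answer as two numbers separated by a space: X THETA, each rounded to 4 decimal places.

Initial: x=9.0000 theta=-0.1000
After 1 (propagate distance d=14): x=7.6000 theta=-0.1000
After 2 (thin lens f=23): x=7.6000 theta=-99/230 (≈-0.4304)
After 3 (propagate distance d=15): x=263/230 (≈1.1435) theta=-99/230 (≈-0.4304)
After 4 (curved mirror R=-102): x=263/230 (≈1.1435) theta=-2393/5865 (≈-0.4080)
Rounded to 4 decimal places: x = 1.1435, theta = -0.4080

Answer: 1.1435 -0.4080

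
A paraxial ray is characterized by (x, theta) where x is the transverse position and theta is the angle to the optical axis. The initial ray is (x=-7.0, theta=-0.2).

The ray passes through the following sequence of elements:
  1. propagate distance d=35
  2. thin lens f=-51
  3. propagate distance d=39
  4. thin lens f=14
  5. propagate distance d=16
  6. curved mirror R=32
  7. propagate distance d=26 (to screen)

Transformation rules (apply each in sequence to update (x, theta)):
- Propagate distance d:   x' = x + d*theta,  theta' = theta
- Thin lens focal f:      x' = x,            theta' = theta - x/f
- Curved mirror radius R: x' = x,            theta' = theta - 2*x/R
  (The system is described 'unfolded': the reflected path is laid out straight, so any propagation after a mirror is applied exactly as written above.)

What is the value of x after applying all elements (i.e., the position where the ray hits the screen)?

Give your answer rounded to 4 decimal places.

Answer: 49.8736

Derivation:
Initial: x=-7.0000 theta=-0.2000
After 1 (propagate distance d=35): x=-14.0000 theta=-0.2000
After 2 (thin lens f=-51): x=-14.0000 theta=-121/255 (≈-0.4745)
After 3 (propagate distance d=39): x=-2763/85 (≈-32.5059) theta=-121/255 (≈-0.4745)
After 4 (thin lens f=14): x=-2763/85 (≈-32.5059) theta=1319/714 (≈1.8473)
After 5 (propagate distance d=16): x=-5263/1785 (≈-2.9485) theta=1319/714 (≈1.8473)
After 6 (curved mirror R=32): x=-5263/1785 (≈-2.9485) theta=2763/1360 (≈2.0316)
After 7 (propagate distance d=26 (to screen)): x=142439/2856 (≈49.8736) theta=2763/1360 (≈2.0316)
Rounded to 4 decimal places: x = 49.8736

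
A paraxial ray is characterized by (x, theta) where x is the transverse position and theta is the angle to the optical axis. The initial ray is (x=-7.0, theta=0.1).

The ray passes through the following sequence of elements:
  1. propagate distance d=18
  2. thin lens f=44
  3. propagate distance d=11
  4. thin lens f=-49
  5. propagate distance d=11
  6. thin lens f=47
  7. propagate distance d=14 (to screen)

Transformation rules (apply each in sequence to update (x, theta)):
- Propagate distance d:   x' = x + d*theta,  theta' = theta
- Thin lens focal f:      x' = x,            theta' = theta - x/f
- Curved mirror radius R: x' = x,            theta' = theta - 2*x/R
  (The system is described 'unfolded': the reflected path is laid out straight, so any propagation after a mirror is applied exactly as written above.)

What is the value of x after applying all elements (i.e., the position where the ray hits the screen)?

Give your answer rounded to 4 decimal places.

Answer: 1.5324

Derivation:
Initial: x=-7.0000 theta=0.1000
After 1 (propagate distance d=18): x=-5.2000 theta=0.1000
After 2 (thin lens f=44): x=-5.2000 theta=12/55 (≈0.2182)
After 3 (propagate distance d=11): x=-2.8000 theta=12/55 (≈0.2182)
After 4 (thin lens f=-49): x=-2.8000 theta=62/385 (≈0.1610)
After 5 (propagate distance d=11): x=-36/35 (≈-1.0286) theta=62/385 (≈0.1610)
After 6 (thin lens f=47): x=-36/35 (≈-1.0286) theta=662/3619 (≈0.1829)
After 7 (propagate distance d=14 (to screen)): x=27728/18095 (≈1.5324) theta=662/3619 (≈0.1829)
Rounded to 4 decimal places: x = 1.5324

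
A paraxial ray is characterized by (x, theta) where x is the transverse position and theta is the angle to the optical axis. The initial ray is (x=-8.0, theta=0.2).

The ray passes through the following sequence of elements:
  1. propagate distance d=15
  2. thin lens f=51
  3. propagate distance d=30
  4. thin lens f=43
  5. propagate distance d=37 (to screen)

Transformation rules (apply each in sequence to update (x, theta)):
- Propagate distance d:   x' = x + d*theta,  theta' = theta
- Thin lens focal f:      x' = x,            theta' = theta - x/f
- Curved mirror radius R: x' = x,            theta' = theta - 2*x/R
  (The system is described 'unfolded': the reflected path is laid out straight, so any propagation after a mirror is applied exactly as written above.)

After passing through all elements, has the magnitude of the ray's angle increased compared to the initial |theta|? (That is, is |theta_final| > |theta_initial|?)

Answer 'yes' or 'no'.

Initial: x=-8.0000 theta=0.2000
After 1 (propagate distance d=15): x=-5.0000 theta=0.2000
After 2 (thin lens f=51): x=-5.0000 theta=76/255 (≈0.2980)
After 3 (propagate distance d=30): x=67/17 (≈3.9412) theta=76/255 (≈0.2980)
After 4 (thin lens f=43): x=67/17 (≈3.9412) theta=2263/10965 (≈0.2064)
After 5 (propagate distance d=37 (to screen)): x=126946/10965 (≈11.5774) theta=2263/10965 (≈0.2064)
|theta_initial|=0.2000 |theta_final|=2263/10965 (≈0.2064) -> increased

Answer: yes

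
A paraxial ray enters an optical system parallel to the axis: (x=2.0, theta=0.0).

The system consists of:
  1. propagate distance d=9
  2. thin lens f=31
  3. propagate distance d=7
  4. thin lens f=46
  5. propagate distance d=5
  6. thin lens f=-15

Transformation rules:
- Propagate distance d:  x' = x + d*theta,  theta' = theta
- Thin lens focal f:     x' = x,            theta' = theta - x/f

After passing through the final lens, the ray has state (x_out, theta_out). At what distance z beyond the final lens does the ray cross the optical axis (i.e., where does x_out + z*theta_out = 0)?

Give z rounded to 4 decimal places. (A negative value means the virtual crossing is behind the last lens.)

Initial: x=2.0000 theta=0.0000
After 1 (propagate distance d=9): x=2.0000 theta=0.0000
After 2 (thin lens f=31): x=2.0000 theta=-2/31 (≈-0.0645)
After 3 (propagate distance d=7): x=48/31 (≈1.5484) theta=-2/31 (≈-0.0645)
After 4 (thin lens f=46): x=48/31 (≈1.5484) theta=-70/713 (≈-0.0982)
After 5 (propagate distance d=5): x=754/713 (≈1.0575) theta=-70/713 (≈-0.0982)
After 6 (thin lens f=-15): x=754/713 (≈1.0575) theta=-296/10695 (≈-0.0277)
z_focus = -x_out/theta_out = -(754/713)/(-296/10695) = 5655/148 ≈ 38.2095
Rounded to 4 decimal places: z = 38.2095

Answer: 38.2095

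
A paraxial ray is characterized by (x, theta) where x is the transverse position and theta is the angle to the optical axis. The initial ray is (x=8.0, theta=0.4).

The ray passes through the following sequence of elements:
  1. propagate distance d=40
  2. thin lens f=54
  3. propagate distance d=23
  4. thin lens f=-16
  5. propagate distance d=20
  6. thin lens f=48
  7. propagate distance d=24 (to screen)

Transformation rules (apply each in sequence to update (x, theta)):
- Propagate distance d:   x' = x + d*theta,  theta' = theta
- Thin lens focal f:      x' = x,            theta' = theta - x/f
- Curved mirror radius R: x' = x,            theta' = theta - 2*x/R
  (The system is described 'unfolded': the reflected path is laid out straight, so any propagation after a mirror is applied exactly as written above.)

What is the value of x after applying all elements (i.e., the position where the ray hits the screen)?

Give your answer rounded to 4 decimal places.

Answer: 58.8056

Derivation:
Initial: x=8.0000 theta=0.4000
After 1 (propagate distance d=40): x=24.0000 theta=0.4000
After 2 (thin lens f=54): x=24.0000 theta=-2/45 (≈-0.0444)
After 3 (propagate distance d=23): x=1034/45 (≈22.9778) theta=-2/45 (≈-0.0444)
After 4 (thin lens f=-16): x=1034/45 (≈22.9778) theta=167/120 (≈1.3917)
After 5 (propagate distance d=20): x=4573/90 (≈50.8111) theta=167/120 (≈1.3917)
After 6 (thin lens f=48): x=4573/90 (≈50.8111) theta=1439/4320 (≈0.3331)
After 7 (propagate distance d=24 (to screen)): x=2117/36 (≈58.8056) theta=1439/4320 (≈0.3331)
Rounded to 4 decimal places: x = 58.8056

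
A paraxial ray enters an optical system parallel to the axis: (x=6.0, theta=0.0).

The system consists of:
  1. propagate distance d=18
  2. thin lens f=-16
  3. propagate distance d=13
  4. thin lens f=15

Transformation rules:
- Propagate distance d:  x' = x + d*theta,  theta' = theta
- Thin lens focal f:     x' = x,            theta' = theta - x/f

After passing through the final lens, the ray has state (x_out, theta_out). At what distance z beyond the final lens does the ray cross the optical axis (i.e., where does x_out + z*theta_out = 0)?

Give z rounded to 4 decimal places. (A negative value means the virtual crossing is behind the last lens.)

Initial: x=6.0000 theta=0.0000
After 1 (propagate distance d=18): x=6.0000 theta=0.0000
After 2 (thin lens f=-16): x=6.0000 theta=0.3750
After 3 (propagate distance d=13): x=10.8750 theta=0.3750
After 4 (thin lens f=15): x=10.8750 theta=-0.3500
z_focus = -x_out/theta_out = -(10.8750)/(-0.3500) = 435/14 ≈ 31.0714
Rounded to 4 decimal places: z = 31.0714

Answer: 31.0714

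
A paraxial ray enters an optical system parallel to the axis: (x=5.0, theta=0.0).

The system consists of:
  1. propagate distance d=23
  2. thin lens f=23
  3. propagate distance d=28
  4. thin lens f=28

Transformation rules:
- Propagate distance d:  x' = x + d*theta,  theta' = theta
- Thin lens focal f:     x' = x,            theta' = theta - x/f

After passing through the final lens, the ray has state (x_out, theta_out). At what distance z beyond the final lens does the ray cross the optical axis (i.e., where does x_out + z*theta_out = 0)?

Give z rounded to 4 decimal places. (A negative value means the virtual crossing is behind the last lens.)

Initial: x=5.0000 theta=0.0000
After 1 (propagate distance d=23): x=5.0000 theta=0.0000
After 2 (thin lens f=23): x=5.0000 theta=-5/23 (≈-0.2174)
After 3 (propagate distance d=28): x=-25/23 (≈-1.0870) theta=-5/23 (≈-0.2174)
After 4 (thin lens f=28): x=-25/23 (≈-1.0870) theta=-5/28 (≈-0.1786)
z_focus = -x_out/theta_out = -(-25/23)/(-5/28) = -140/23 ≈ -6.0870
Rounded to 4 decimal places: z = -6.0870

Answer: -6.0870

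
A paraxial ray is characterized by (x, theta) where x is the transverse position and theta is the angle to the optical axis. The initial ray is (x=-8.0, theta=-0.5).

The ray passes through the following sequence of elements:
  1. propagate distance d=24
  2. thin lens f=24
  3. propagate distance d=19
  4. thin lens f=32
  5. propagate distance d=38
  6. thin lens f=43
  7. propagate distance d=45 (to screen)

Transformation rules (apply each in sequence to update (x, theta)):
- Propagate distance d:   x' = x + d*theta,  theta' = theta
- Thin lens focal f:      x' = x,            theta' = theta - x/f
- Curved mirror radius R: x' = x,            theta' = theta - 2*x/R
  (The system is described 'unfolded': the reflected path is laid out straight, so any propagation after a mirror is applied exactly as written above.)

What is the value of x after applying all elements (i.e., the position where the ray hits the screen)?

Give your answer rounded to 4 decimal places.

Initial: x=-8.0000 theta=-0.5000
After 1 (propagate distance d=24): x=-20.0000 theta=-0.5000
After 2 (thin lens f=24): x=-20.0000 theta=1/3 (≈0.3333)
After 3 (propagate distance d=19): x=-41/3 (≈-13.6667) theta=1/3 (≈0.3333)
After 4 (thin lens f=32): x=-41/3 (≈-13.6667) theta=73/96 (≈0.7604)
After 5 (propagate distance d=38): x=731/48 (≈15.2292) theta=73/96 (≈0.7604)
After 6 (thin lens f=43): x=731/48 (≈15.2292) theta=13/32 (≈0.4063)
After 7 (propagate distance d=45 (to screen)): x=3217/96 (≈33.5104) theta=13/32 (≈0.4063)
Rounded to 4 decimal places: x = 33.5104

Answer: 33.5104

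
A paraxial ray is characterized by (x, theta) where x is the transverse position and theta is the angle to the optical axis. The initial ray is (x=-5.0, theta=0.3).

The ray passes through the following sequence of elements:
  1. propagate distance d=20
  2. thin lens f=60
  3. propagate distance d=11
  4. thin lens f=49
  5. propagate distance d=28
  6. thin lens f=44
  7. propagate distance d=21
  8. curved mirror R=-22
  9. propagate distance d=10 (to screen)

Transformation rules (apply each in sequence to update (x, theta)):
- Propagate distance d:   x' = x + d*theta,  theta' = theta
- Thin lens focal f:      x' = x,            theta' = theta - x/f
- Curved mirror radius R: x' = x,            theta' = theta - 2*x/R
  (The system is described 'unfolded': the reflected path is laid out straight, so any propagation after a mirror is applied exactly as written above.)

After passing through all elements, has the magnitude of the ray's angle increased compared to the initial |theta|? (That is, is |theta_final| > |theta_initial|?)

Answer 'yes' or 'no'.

Initial: x=-5.0000 theta=0.3000
After 1 (propagate distance d=20): x=1.0000 theta=0.3000
After 2 (thin lens f=60): x=1.0000 theta=17/60 (≈0.2833)
After 3 (propagate distance d=11): x=247/60 (≈4.1167) theta=17/60 (≈0.2833)
After 4 (thin lens f=49): x=247/60 (≈4.1167) theta=293/1470 (≈0.1993)
After 5 (propagate distance d=28): x=4073/420 (≈9.6976) theta=293/1470 (≈0.1993)
After 6 (thin lens f=44): x=4073/420 (≈9.6976) theta=-909/43120 (≈-0.0211)
After 7 (propagate distance d=21): x=24433/2640 (≈9.2549) theta=-909/43120 (≈-0.0211)
After 8 (curved mirror R=-22): x=24433/2640 (≈9.2549) theta=58361/71148 (≈0.8203)
After 9 (propagate distance d=10 (to screen)): x=8280529/474320 (≈17.4577) theta=58361/71148 (≈0.8203)
|theta_initial|=0.3000 |theta_final|=58361/71148 (≈0.8203) -> increased

Answer: yes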